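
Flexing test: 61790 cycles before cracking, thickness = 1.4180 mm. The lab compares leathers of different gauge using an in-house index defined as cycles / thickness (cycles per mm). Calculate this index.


Formula: Index = cycles / thickness
Substituting: Index = 61790 / 1.4180
Result: 43575.4584 cycles/mm


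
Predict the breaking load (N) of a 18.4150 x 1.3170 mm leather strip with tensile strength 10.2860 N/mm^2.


Formula: F = TS * w * t
Substituting: F = 10.2860 * 18.4150 * 1.3170
Result: 249.4618 N


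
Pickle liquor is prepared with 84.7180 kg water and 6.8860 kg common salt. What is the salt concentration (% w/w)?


Formula: Conc = salt / (water + salt) * 100
Substituting: Conc = 6.8860 / (84.7180 + 6.8860) * 100
Result: 7.5171 %


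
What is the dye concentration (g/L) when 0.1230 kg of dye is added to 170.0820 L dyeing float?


Formula: Conc = dye_mass(kg) / volume(L) * 1000
Substituting: Conc = 0.1230 / 170.0820 * 1000
Result: 0.7232 g/L


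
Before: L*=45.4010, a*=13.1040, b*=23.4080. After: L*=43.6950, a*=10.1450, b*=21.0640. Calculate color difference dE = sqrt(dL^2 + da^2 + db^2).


dL = -1.7060, da = -2.9590, db = -2.3440
dE = sqrt((-1.7060)^2 + (-2.9590)^2 + (-2.3440)^2) = 4.1425


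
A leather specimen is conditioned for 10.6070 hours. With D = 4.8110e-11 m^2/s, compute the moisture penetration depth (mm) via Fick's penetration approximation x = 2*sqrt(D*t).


t = 10.6070 hr * 3600 = 38185.2000 s
D * t = 4.8110e-11 * 38185.2000 = 1.8371e-06
x = 2 * sqrt(D*t) = 2 * sqrt(1.8371e-06) = 0.00271079 m = 2.7108 mm


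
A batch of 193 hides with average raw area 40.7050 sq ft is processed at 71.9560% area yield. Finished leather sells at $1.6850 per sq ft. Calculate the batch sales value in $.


Raw_total = N * avg_area = 193 * 40.7050 = 7856.0650 sq ft
Finished = Raw_total * yield / 100 = 7856.0650 * 71.9560 / 100 = 5652.9101 sq ft
Value = Finished * price = 5652.9101 * 1.6850 = 9525.1536 $


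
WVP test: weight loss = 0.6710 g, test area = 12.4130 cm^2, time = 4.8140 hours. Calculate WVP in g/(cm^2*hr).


Formula: WVP = loss / (area * time)
Substituting: WVP = 0.6710 / (12.4130 * 4.8140)
Result: 0.011229 g/(cm^2*hr)


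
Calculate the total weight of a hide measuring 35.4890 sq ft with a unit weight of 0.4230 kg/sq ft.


Formula: Weight = area * weight_per_sqft
Substituting: Weight = 35.4890 * 0.4230
Result: 15.0118 kg


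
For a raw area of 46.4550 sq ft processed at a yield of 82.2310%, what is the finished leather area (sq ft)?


Formula: finished = raw * yield / 100
Substituting: finished = 46.4550 * 82.2310 / 100
Result: 38.2004 sq ft


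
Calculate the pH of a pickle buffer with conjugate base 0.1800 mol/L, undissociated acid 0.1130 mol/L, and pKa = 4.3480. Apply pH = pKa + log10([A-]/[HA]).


ratio = [A-] / [HA] = 0.1800 / 0.1130 = 1.5929
log10(ratio) = 0.2022
pH = pKa + log10(ratio) = 4.3480 + 0.2022 = 4.5502


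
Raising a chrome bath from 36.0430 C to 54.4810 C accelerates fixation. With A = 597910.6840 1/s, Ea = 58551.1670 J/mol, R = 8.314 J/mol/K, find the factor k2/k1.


T1 = 36.0430 + 273.15 = 309.1930 K; T2 = 54.4810 + 273.15 = 327.6310 K
k1 = A * exp(-Ea/(R*T1)) = 597910.6840 * exp(-58551.1670/(8.314*309.1930)) = 7.6688e-05 1/s
k2 = A * exp(-Ea/(R*T2)) = 597910.6840 * exp(-58551.1670/(8.314*327.6310)) = 2.7632e-04 1/s
k2/k1 = 2.7632e-04 / 7.6688e-05 = 3.6032


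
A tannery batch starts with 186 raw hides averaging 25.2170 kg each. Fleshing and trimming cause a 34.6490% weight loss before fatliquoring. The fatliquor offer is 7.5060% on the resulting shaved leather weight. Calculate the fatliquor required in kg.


Total_raw = N * avg_wt = 186 * 25.2170 = 4690.3620 kg
Substrate = Total_raw * (1 - loss/100) = 4690.3620 * (1 - 34.6490/100) = 3065.1985 kg
Fat = Substrate * pct / 100 = 3065.1985 * 7.5060 / 100 = 230.0738 kg


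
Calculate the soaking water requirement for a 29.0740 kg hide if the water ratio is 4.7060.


Formula: Water = hide_weight * ratio
Substituting: Water = 29.0740 * 4.7060
Result: 136.8222 kg


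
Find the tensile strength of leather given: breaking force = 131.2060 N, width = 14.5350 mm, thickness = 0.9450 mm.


Formula: TS = force / (width * thickness)
Substituting: TS = 131.2060 / (14.5350 * 0.9450)
Result: 9.5523 N/mm^2


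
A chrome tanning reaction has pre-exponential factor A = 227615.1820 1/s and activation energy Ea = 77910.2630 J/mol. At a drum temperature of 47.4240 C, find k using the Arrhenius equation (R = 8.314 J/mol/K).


T_K = T_C + 273.15 = 47.4240 + 273.15 = 320.5740 K
exponent = -Ea / (R * T_K) = -77910.2630 / (8.314 * 320.5740) = -29.2319
k = A * exp(exponent) = 227615.1820 * exp(-29.2319) = 4.5916e-08 1/s


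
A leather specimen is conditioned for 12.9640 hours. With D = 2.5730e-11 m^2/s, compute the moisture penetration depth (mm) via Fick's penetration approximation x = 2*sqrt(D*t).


t = 12.9640 hr * 3600 = 46670.4000 s
D * t = 2.5730e-11 * 46670.4000 = 1.2008e-06
x = 2 * sqrt(D*t) = 2 * sqrt(1.2008e-06) = 0.00219165 m = 2.1916 mm


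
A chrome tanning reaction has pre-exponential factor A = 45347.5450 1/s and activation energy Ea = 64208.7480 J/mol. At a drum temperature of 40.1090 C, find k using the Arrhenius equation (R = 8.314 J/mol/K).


T_K = T_C + 273.15 = 40.1090 + 273.15 = 313.2590 K
exponent = -Ea / (R * T_K) = -64208.7480 / (8.314 * 313.2590) = -24.6536
k = A * exp(exponent) = 45347.5450 * exp(-24.6536) = 8.9048e-07 1/s


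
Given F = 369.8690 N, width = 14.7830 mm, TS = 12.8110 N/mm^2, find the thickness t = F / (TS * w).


Formula: t = F / (TS * w)
Substituting: t = 369.8690 / (12.8110 * 14.7830)
Result: 1.9530 mm


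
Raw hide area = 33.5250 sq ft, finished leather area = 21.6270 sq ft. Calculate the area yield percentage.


Formula: Yield = finished / raw * 100
Substituting: Yield = 21.6270 / 33.5250 * 100
Result: 64.5101 %


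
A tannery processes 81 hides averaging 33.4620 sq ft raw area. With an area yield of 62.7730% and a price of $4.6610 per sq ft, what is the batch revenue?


Raw_total = N * avg_area = 81 * 33.4620 = 2710.4220 sq ft
Finished = Raw_total * yield / 100 = 2710.4220 * 62.7730 / 100 = 1701.4132 sq ft
Value = Finished * price = 1701.4132 * 4.6610 = 7930.2869 $


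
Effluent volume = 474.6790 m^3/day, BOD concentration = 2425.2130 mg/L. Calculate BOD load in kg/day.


Formula: BOD_load = volume * conc / 1000
Substituting: BOD_load = 474.6790 * 2425.2130 / 1000
Result: 1151.1977 kg/day


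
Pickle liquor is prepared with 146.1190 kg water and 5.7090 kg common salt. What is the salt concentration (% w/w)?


Formula: Conc = salt / (water + salt) * 100
Substituting: Conc = 5.7090 / (146.1190 + 5.7090) * 100
Result: 3.7602 %


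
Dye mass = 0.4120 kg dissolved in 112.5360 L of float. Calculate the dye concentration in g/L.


Formula: Conc = dye_mass(kg) / volume(L) * 1000
Substituting: Conc = 0.4120 / 112.5360 * 1000
Result: 3.6611 g/L


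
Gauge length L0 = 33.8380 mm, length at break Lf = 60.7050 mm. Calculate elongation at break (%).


Formula: Elongation = (Lf - L0) / L0 * 100
Substituting: Elongation = (60.7050 - 33.8380) / 33.8380 * 100
Result: 79.3989 %


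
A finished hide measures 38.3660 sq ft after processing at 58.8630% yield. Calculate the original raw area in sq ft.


Formula: raw = finished * 100 / yield
Substituting: raw = 38.3660 * 100 / 58.8630
Result: 65.1785 sq ft


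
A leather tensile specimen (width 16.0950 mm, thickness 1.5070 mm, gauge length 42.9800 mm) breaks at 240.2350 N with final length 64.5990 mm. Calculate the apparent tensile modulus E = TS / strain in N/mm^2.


TS = F / (w * t) = 240.2350 / (16.0950 * 1.5070) = 9.9045 N/mm^2
strain = (Lf - L0) / L0 = (64.5990 - 42.9800) / 42.9800 = 0.5030
E = TS / strain = 9.9045 / 0.5030 = 19.6908 N/mm^2


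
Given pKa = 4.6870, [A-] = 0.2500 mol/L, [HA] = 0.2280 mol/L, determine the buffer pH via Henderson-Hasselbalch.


ratio = [A-] / [HA] = 0.2500 / 0.2280 = 1.0965
log10(ratio) = 0.0400052
pH = pKa + log10(ratio) = 4.6870 + 0.0400052 = 4.7270


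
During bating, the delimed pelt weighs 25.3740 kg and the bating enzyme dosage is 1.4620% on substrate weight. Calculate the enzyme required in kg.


Formula: Enzyme = substrate * pct / 100
Substituting: Enzyme = 25.3740 * 1.4620 / 100
Result: 0.3710 kg


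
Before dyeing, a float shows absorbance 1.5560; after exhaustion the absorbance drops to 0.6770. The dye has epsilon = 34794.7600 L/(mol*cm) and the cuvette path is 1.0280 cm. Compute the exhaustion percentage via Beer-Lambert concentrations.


c_initial = A_i / (epsilon * l) = 1.5560 / (34794.7600 * 1.0280) = 4.3501e-05 mol/L
c_final = A_f / (epsilon * l) = 0.6770 / (34794.7600 * 1.0280) = 1.8927e-05 mol/L
Exhaustion = (c_initial - c_final) / c_initial * 100 = (4.3501e-05 - 1.8927e-05) / 4.3501e-05 * 100 = 56.4910 %


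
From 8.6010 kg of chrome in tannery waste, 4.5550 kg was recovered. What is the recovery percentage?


Formula: Recovery = recovered / input * 100
Substituting: Recovery = 4.5550 / 8.6010 * 100
Result: 52.9590 %


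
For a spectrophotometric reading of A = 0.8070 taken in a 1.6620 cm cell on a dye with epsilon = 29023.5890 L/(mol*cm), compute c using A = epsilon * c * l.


Formula: c = A / (epsilon * l)
Substituting: c = 0.8070 / (29023.5890 * 1.6620)
Result: 1.6730e-05 mol/L


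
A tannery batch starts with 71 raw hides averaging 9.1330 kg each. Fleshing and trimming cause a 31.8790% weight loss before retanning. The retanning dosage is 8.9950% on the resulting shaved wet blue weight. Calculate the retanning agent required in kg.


Total_raw = N * avg_wt = 71 * 9.1330 = 648.4430 kg
Substrate = Total_raw * (1 - loss/100) = 648.4430 * (1 - 31.8790/100) = 441.7259 kg
Retan = Substrate * pct / 100 = 441.7259 * 8.9950 / 100 = 39.7332 kg


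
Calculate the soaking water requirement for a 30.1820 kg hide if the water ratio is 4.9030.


Formula: Water = hide_weight * ratio
Substituting: Water = 30.1820 * 4.9030
Result: 147.9823 kg


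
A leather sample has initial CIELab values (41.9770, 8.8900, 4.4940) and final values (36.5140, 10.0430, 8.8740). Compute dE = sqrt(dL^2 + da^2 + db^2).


dL = -5.4630, da = 1.1530, db = 4.3800
dE = sqrt((-5.4630)^2 + 1.1530^2 + 4.3800^2) = 7.0963


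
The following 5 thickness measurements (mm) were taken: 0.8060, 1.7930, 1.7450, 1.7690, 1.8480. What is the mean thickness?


Formula: Average = sum / n
Substituting: Average = 7.9610 / 5
Result: 1.5922 mm


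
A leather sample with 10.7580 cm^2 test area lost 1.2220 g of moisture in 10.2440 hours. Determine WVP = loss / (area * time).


Formula: WVP = loss / (area * time)
Substituting: WVP = 1.2220 / (10.7580 * 10.2440)
Result: 0.0110884 g/(cm^2*hr)


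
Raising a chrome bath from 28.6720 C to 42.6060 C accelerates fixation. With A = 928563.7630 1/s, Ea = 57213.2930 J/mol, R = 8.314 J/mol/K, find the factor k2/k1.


T1 = 28.6720 + 273.15 = 301.8220 K; T2 = 42.6060 + 273.15 = 315.7560 K
k1 = A * exp(-Ea/(R*T1)) = 928563.7630 * exp(-57213.2930/(8.314*301.8220)) = 1.1638e-04 1/s
k2 = A * exp(-Ea/(R*T2)) = 928563.7630 * exp(-57213.2930/(8.314*315.7560)) = 3.1830e-04 1/s
k2/k1 = 3.1830e-04 / 1.1638e-04 = 2.7350


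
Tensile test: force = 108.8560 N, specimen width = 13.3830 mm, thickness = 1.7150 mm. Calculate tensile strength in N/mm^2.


Formula: TS = force / (width * thickness)
Substituting: TS = 108.8560 / (13.3830 * 1.7150)
Result: 4.7428 N/mm^2


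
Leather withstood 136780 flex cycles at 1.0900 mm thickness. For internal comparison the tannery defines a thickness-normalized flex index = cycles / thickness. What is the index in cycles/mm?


Formula: Index = cycles / thickness
Substituting: Index = 136780 / 1.0900
Result: 125486.2385 cycles/mm


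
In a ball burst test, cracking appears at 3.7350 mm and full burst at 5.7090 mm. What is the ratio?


Formula: Ratio = crack / burst
Substituting: Ratio = 3.7350 / 5.7090
Result: 0.6542


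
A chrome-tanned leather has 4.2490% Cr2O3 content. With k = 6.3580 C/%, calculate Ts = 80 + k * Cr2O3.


Formula: Ts = 80 + k * Cr2O3
Substituting: Ts = 80 + 6.3580 * 4.2490
Result: 107.0151 C


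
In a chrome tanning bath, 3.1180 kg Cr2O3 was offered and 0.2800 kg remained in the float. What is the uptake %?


Formula: Uptake = (offered - residual) / offered * 100
Substituting: Uptake = (3.1180 - 0.2800) / 3.1180 * 100
Result: 91.0199 %


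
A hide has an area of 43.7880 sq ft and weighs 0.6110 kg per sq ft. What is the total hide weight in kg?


Formula: Weight = area * weight_per_sqft
Substituting: Weight = 43.7880 * 0.6110
Result: 26.7545 kg


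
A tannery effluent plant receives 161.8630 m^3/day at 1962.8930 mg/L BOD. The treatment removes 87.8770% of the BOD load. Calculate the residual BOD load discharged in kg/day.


Load_in = volume * conc / 1000 = 161.8630 * 1962.8930 / 1000 = 317.7197 kg/day
Removed = Load_in * eff / 100 = 317.7197 * 87.8770 / 100 = 279.2026 kg/day
Load_out = Load_in - Removed = 317.7197 - 279.2026 = 38.5172 kg/day


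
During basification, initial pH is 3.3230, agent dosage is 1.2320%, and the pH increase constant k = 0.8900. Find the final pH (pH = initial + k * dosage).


Formula: pH_final = pH_initial + k * base_pct
Substituting: pH_final = 3.3230 + 0.8900 * 1.2320
Result: 4.4195


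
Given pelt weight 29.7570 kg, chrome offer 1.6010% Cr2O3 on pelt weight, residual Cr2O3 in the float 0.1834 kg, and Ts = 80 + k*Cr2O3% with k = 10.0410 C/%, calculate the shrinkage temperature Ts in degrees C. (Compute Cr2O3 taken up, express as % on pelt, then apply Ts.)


Offered = pelt * offer_pct / 100 = 29.7570 * 1.6010 / 100 = 0.4764 kg
Uptake = offered - residual = 0.4764 - 0.1834 = 0.2930 kg
Cr2O3% on pelt = uptake / pelt * 100 = 0.2930 / 29.7570 * 100 = 0.9847 %
Ts = 80 + k * Cr2O3% = 80 + 10.0410 * 0.9847 = 89.8871 C


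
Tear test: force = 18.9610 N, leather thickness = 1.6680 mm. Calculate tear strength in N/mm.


Formula: Tear strength = force / thickness
Substituting: Tear strength = 18.9610 / 1.6680
Result: 11.3675 N/mm


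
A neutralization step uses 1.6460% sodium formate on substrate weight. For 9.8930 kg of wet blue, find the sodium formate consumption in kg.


Formula: Neutralizer = substrate * pct / 100
Substituting: Neutralizer = 9.8930 * 1.6460 / 100
Result: 0.1628 kg


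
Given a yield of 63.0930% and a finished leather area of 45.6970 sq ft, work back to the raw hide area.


Formula: raw = finished * 100 / yield
Substituting: raw = 45.6970 * 100 / 63.0930
Result: 72.4280 sq ft


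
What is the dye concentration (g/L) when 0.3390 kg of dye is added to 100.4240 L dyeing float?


Formula: Conc = dye_mass(kg) / volume(L) * 1000
Substituting: Conc = 0.3390 / 100.4240 * 1000
Result: 3.3757 g/L


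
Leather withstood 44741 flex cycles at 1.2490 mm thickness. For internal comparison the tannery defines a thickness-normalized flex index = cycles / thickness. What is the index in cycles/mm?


Formula: Index = cycles / thickness
Substituting: Index = 44741 / 1.2490
Result: 35821.4572 cycles/mm


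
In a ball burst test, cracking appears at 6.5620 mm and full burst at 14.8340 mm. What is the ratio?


Formula: Ratio = crack / burst
Substituting: Ratio = 6.5620 / 14.8340
Result: 0.4424


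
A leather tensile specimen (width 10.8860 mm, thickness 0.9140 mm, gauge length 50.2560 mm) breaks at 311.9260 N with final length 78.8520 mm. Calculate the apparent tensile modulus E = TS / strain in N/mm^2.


TS = F / (w * t) = 311.9260 / (10.8860 * 0.9140) = 31.3500 N/mm^2
strain = (Lf - L0) / L0 = (78.8520 - 50.2560) / 50.2560 = 0.5690
E = TS / strain = 31.3500 / 0.5690 = 55.0960 N/mm^2


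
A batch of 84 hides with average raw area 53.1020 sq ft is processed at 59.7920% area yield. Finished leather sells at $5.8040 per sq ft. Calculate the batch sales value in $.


Raw_total = N * avg_area = 84 * 53.1020 = 4460.5680 sq ft
Finished = Raw_total * yield / 100 = 4460.5680 * 59.7920 / 100 = 2667.0628 sq ft
Value = Finished * price = 2667.0628 * 5.8040 = 15479.6326 $


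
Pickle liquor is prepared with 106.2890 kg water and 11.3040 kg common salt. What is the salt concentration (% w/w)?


Formula: Conc = salt / (water + salt) * 100
Substituting: Conc = 11.3040 / (106.2890 + 11.3040) * 100
Result: 9.6128 %


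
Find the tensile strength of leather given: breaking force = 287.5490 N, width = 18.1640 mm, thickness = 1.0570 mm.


Formula: TS = force / (width * thickness)
Substituting: TS = 287.5490 / (18.1640 * 1.0570)
Result: 14.9770 N/mm^2


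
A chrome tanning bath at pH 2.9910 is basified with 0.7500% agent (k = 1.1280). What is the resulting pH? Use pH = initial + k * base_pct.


Formula: pH_final = pH_initial + k * base_pct
Substituting: pH_final = 2.9910 + 1.1280 * 0.7500
Result: 3.8370


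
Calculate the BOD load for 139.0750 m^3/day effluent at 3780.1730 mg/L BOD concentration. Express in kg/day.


Formula: BOD_load = volume * conc / 1000
Substituting: BOD_load = 139.0750 * 3780.1730 / 1000
Result: 525.7276 kg/day


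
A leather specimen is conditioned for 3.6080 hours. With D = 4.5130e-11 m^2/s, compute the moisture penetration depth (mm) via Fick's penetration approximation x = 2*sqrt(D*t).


t = 3.6080 hr * 3600 = 12988.8000 s
D * t = 4.5130e-11 * 12988.8000 = 5.8618e-07
x = 2 * sqrt(D*t) = 2 * sqrt(5.8618e-07) = 0.00153125 m = 1.5313 mm


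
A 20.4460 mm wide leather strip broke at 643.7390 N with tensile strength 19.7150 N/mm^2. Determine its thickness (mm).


Formula: t = F / (TS * w)
Substituting: t = 643.7390 / (19.7150 * 20.4460)
Result: 1.5970 mm


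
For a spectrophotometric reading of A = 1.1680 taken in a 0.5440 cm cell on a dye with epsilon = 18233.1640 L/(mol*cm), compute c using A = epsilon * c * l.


Formula: c = A / (epsilon * l)
Substituting: c = 1.1680 / (18233.1640 * 0.5440)
Result: 1.1776e-04 mol/L


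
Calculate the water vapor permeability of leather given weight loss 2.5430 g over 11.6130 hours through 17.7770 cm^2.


Formula: WVP = loss / (area * time)
Substituting: WVP = 2.5430 / (17.7770 * 11.6130)
Result: 0.0123181 g/(cm^2*hr)


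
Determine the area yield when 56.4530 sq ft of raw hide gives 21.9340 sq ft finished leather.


Formula: Yield = finished / raw * 100
Substituting: Yield = 21.9340 / 56.4530 * 100
Result: 38.8536 %


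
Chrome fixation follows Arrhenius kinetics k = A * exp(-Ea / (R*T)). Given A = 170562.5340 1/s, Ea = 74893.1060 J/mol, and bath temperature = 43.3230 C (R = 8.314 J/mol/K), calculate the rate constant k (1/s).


T_K = T_C + 273.15 = 43.3230 + 273.15 = 316.4730 K
exponent = -Ea / (R * T_K) = -74893.1060 / (8.314 * 316.4730) = -28.4639
k = A * exp(exponent) = 170562.5340 * exp(-28.4639) = 7.4156e-08 1/s


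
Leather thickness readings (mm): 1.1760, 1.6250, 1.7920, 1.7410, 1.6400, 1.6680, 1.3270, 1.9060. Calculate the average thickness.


Formula: Average = sum / n
Substituting: Average = 12.8750 / 8
Result: 1.6094 mm


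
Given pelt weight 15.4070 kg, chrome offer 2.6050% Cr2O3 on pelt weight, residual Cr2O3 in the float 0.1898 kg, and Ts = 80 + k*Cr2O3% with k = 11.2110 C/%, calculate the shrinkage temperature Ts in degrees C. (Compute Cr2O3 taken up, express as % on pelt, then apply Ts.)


Offered = pelt * offer_pct / 100 = 15.4070 * 2.6050 / 100 = 0.4014 kg
Uptake = offered - residual = 0.4014 - 0.1898 = 0.2116 kg
Cr2O3% on pelt = uptake / pelt * 100 = 0.2116 / 15.4070 * 100 = 1.3731 %
Ts = 80 + k * Cr2O3% = 80 + 11.2110 * 1.3731 = 95.3937 C


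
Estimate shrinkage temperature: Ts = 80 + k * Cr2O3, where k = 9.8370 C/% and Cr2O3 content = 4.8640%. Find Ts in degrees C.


Formula: Ts = 80 + k * Cr2O3
Substituting: Ts = 80 + 9.8370 * 4.8640
Result: 127.8472 C


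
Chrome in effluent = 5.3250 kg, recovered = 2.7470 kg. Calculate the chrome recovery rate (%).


Formula: Recovery = recovered / input * 100
Substituting: Recovery = 2.7470 / 5.3250 * 100
Result: 51.5869 %


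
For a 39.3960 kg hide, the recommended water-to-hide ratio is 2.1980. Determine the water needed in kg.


Formula: Water = hide_weight * ratio
Substituting: Water = 39.3960 * 2.1980
Result: 86.5924 kg


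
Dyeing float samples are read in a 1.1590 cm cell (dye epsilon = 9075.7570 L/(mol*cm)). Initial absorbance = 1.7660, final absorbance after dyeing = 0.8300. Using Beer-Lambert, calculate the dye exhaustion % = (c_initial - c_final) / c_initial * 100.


c_initial = A_i / (epsilon * l) = 1.7660 / (9075.7570 * 1.1590) = 1.6789e-04 mol/L
c_final = A_f / (epsilon * l) = 0.8300 / (9075.7570 * 1.1590) = 7.8906e-05 mol/L
Exhaustion = (c_initial - c_final) / c_initial * 100 = (1.6789e-04 - 7.8906e-05) / 1.6789e-04 * 100 = 53.0011 %


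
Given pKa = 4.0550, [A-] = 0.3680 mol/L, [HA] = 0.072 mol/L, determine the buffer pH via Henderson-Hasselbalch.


ratio = [A-] / [HA] = 0.3680 / 0.072 = 5.1111
log10(ratio) = 0.7085
pH = pKa + log10(ratio) = 4.0550 + 0.7085 = 4.7635


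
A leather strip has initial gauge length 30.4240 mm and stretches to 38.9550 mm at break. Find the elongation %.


Formula: Elongation = (Lf - L0) / L0 * 100
Substituting: Elongation = (38.9550 - 30.4240) / 30.4240 * 100
Result: 28.0404 %


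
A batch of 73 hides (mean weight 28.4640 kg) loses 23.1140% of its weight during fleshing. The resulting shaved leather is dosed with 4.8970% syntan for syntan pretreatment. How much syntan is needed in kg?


Total_raw = N * avg_wt = 73 * 28.4640 = 2077.8720 kg
Substrate = Total_raw * (1 - loss/100) = 2077.8720 * (1 - 23.1140/100) = 1597.5927 kg
Syntan = Substrate * pct / 100 = 1597.5927 * 4.8970 / 100 = 78.2341 kg


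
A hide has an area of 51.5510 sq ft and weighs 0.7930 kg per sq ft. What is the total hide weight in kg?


Formula: Weight = area * weight_per_sqft
Substituting: Weight = 51.5510 * 0.7930
Result: 40.8799 kg


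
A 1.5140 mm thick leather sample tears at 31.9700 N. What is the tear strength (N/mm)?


Formula: Tear strength = force / thickness
Substituting: Tear strength = 31.9700 / 1.5140
Result: 21.1162 N/mm


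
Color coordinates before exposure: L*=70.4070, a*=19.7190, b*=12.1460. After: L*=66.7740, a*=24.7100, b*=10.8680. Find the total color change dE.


dL = -3.6330, da = 4.9910, db = -1.2780
dE = sqrt((-3.6330)^2 + 4.9910^2 + (-1.2780)^2) = 6.3041


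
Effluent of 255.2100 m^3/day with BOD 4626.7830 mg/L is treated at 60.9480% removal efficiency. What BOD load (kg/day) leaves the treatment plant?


Load_in = volume * conc / 1000 = 255.2100 * 4626.7830 / 1000 = 1180.8013 kg/day
Removed = Load_in * eff / 100 = 1180.8013 * 60.9480 / 100 = 719.6748 kg/day
Load_out = Load_in - Removed = 1180.8013 - 719.6748 = 461.1265 kg/day


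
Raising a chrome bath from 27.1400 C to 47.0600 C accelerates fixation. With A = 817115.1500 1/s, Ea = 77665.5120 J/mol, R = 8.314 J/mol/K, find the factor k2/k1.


T1 = 27.1400 + 273.15 = 300.2900 K; T2 = 47.0600 + 273.15 = 320.2100 K
k1 = A * exp(-Ea/(R*T1)) = 817115.1500 * exp(-77665.5120/(8.314*300.2900)) = 2.5240e-08 1/s
k2 = A * exp(-Ea/(R*T2)) = 817115.1500 * exp(-77665.5120/(8.314*320.2100)) = 1.7480e-07 1/s
k2/k1 = 1.7480e-07 / 2.5240e-08 = 6.9256


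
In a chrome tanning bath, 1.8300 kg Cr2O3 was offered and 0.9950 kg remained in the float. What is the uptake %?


Formula: Uptake = (offered - residual) / offered * 100
Substituting: Uptake = (1.8300 - 0.9950) / 1.8300 * 100
Result: 45.6284 %


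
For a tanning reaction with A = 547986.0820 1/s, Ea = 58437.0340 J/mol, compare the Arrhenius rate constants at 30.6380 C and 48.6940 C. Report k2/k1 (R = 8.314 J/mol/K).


T1 = 30.6380 + 273.15 = 303.7880 K; T2 = 48.6940 + 273.15 = 321.8440 K
k1 = A * exp(-Ea/(R*T1)) = 547986.0820 * exp(-58437.0340/(8.314*303.7880)) = 4.9033e-05 1/s
k2 = A * exp(-Ea/(R*T2)) = 547986.0820 * exp(-58437.0340/(8.314*321.8440)) = 1.7956e-04 1/s
k2/k1 = 1.7956e-04 / 4.9033e-05 = 3.6621


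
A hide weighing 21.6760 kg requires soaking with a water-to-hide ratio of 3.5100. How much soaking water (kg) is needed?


Formula: Water = hide_weight * ratio
Substituting: Water = 21.6760 * 3.5100
Result: 76.0828 kg


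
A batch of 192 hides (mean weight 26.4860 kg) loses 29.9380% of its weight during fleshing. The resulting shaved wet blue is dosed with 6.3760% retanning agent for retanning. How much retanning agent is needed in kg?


Total_raw = N * avg_wt = 192 * 26.4860 = 5085.3120 kg
Substrate = Total_raw * (1 - loss/100) = 5085.3120 * (1 - 29.9380/100) = 3562.8713 kg
Retan = Substrate * pct / 100 = 3562.8713 * 6.3760 / 100 = 227.1687 kg


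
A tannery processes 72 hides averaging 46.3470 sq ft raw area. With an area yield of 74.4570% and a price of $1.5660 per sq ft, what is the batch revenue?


Raw_total = N * avg_area = 72 * 46.3470 = 3336.9840 sq ft
Finished = Raw_total * yield / 100 = 3336.9840 * 74.4570 / 100 = 2484.6182 sq ft
Value = Finished * price = 2484.6182 * 1.5660 = 3890.9121 $


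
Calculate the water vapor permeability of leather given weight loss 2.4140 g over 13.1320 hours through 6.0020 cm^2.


Formula: WVP = loss / (area * time)
Substituting: WVP = 2.4140 / (6.0020 * 13.1320)
Result: 0.0306274 g/(cm^2*hr)


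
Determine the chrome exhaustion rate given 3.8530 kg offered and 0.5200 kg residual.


Formula: Uptake = (offered - residual) / offered * 100
Substituting: Uptake = (3.8530 - 0.5200) / 3.8530 * 100
Result: 86.5040 %


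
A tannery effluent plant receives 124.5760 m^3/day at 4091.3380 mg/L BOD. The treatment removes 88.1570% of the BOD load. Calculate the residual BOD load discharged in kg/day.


Load_in = volume * conc / 1000 = 124.5760 * 4091.3380 / 1000 = 509.6825 kg/day
Removed = Load_in * eff / 100 = 509.6825 * 88.1570 / 100 = 449.3208 kg/day
Load_out = Load_in - Removed = 509.6825 - 449.3208 = 60.3617 kg/day


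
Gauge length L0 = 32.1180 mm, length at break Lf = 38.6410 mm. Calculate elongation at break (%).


Formula: Elongation = (Lf - L0) / L0 * 100
Substituting: Elongation = (38.6410 - 32.1180) / 32.1180 * 100
Result: 20.3095 %


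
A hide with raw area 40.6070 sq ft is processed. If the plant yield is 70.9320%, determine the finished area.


Formula: finished = raw * yield / 100
Substituting: finished = 40.6070 * 70.9320 / 100
Result: 28.8034 sq ft


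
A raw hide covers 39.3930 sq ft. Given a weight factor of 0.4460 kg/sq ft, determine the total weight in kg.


Formula: Weight = area * weight_per_sqft
Substituting: Weight = 39.3930 * 0.4460
Result: 17.5693 kg


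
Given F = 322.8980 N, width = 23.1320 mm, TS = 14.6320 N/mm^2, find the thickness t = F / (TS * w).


Formula: t = F / (TS * w)
Substituting: t = 322.8980 / (14.6320 * 23.1320)
Result: 0.9540 mm


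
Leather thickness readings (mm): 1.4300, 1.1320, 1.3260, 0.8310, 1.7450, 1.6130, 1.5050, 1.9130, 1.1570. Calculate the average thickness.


Formula: Average = sum / n
Substituting: Average = 12.6520 / 9
Result: 1.4058 mm


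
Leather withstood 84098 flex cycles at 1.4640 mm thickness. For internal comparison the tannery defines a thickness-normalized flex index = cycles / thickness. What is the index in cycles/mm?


Formula: Index = cycles / thickness
Substituting: Index = 84098 / 1.4640
Result: 57443.9891 cycles/mm


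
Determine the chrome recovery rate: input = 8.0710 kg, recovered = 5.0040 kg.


Formula: Recovery = recovered / input * 100
Substituting: Recovery = 5.0040 / 8.0710 * 100
Result: 61.9998 %


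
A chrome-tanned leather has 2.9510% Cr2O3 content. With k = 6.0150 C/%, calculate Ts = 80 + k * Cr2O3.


Formula: Ts = 80 + k * Cr2O3
Substituting: Ts = 80 + 6.0150 * 2.9510
Result: 97.7503 C


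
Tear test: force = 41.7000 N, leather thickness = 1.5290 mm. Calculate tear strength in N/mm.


Formula: Tear strength = force / thickness
Substituting: Tear strength = 41.7000 / 1.5290
Result: 27.2727 N/mm


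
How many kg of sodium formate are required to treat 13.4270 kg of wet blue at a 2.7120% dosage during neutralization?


Formula: Neutralizer = substrate * pct / 100
Substituting: Neutralizer = 13.4270 * 2.7120 / 100
Result: 0.3641 kg


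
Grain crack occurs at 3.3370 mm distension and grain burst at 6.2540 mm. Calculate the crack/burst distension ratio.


Formula: Ratio = crack / burst
Substituting: Ratio = 3.3370 / 6.2540
Result: 0.5336


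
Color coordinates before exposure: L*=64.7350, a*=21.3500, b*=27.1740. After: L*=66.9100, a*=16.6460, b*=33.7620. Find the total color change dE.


dL = 2.1750, da = -4.7040, db = 6.5880
dE = sqrt(2.1750^2 + (-4.7040)^2 + 6.5880^2) = 8.3821


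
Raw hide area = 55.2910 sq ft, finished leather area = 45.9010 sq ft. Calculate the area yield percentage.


Formula: Yield = finished / raw * 100
Substituting: Yield = 45.9010 / 55.2910 * 100
Result: 83.0171 %


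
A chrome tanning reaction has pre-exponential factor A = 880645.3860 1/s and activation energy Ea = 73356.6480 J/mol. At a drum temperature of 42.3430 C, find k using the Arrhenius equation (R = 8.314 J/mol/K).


T_K = T_C + 273.15 = 42.3430 + 273.15 = 315.4930 K
exponent = -Ea / (R * T_K) = -73356.6480 / (8.314 * 315.4930) = -27.9666
k = A * exp(exponent) = 880645.3860 * exp(-27.9666) = 6.2959e-07 1/s


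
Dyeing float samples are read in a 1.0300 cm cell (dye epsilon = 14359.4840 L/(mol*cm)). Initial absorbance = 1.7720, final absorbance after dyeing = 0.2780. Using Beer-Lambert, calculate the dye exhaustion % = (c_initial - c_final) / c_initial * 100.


c_initial = A_i / (epsilon * l) = 1.7720 / (14359.4840 * 1.0300) = 1.1981e-04 mol/L
c_final = A_f / (epsilon * l) = 0.2780 / (14359.4840 * 1.0300) = 1.8796e-05 mol/L
Exhaustion = (c_initial - c_final) / c_initial * 100 = (1.1981e-04 - 1.8796e-05) / 1.1981e-04 * 100 = 84.3115 %


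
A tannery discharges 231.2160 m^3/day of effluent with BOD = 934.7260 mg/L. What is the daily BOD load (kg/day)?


Formula: BOD_load = volume * conc / 1000
Substituting: BOD_load = 231.2160 * 934.7260 / 1000
Result: 216.1236 kg/day


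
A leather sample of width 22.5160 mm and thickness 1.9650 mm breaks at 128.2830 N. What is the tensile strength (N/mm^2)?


Formula: TS = force / (width * thickness)
Substituting: TS = 128.2830 / (22.5160 * 1.9650)
Result: 2.8994 N/mm^2


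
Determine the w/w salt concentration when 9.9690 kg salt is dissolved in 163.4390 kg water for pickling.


Formula: Conc = salt / (water + salt) * 100
Substituting: Conc = 9.9690 / (163.4390 + 9.9690) * 100
Result: 5.7489 %


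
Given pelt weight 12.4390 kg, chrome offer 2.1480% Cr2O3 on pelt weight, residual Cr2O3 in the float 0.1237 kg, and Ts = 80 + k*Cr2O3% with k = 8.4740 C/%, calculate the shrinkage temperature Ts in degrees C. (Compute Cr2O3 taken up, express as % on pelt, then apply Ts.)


Offered = pelt * offer_pct / 100 = 12.4390 * 2.1480 / 100 = 0.2672 kg
Uptake = offered - residual = 0.2672 - 0.1237 = 0.1435 kg
Cr2O3% on pelt = uptake / pelt * 100 = 0.1435 / 12.4390 * 100 = 1.1535 %
Ts = 80 + k * Cr2O3% = 80 + 8.4740 * 1.1535 = 89.7752 C


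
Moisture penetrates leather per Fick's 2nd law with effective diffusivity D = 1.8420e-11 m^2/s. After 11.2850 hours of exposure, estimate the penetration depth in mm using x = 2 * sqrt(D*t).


t = 11.2850 hr * 3600 = 40626.0000 s
D * t = 1.8420e-11 * 40626.0000 = 7.4833e-07
x = 2 * sqrt(D*t) = 2 * sqrt(7.4833e-07) = 0.00173012 m = 1.7301 mm


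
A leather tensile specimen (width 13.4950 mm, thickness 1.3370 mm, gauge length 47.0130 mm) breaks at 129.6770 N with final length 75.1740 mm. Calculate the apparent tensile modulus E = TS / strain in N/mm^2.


TS = F / (w * t) = 129.6770 / (13.4950 * 1.3370) = 7.1872 N/mm^2
strain = (Lf - L0) / L0 = (75.1740 - 47.0130) / 47.0130 = 0.5990
E = TS / strain = 7.1872 / 0.5990 = 11.9985 N/mm^2


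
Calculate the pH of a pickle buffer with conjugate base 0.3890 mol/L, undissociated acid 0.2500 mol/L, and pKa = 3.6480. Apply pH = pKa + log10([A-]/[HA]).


ratio = [A-] / [HA] = 0.3890 / 0.2500 = 1.5560
log10(ratio) = 0.1920
pH = pKa + log10(ratio) = 3.6480 + 0.1920 = 3.8400


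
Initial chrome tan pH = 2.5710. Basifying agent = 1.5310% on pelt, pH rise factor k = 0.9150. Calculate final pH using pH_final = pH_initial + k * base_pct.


Formula: pH_final = pH_initial + k * base_pct
Substituting: pH_final = 2.5710 + 0.9150 * 1.5310
Result: 3.9719


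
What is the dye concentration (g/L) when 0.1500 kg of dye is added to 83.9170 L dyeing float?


Formula: Conc = dye_mass(kg) / volume(L) * 1000
Substituting: Conc = 0.1500 / 83.9170 * 1000
Result: 1.7875 g/L


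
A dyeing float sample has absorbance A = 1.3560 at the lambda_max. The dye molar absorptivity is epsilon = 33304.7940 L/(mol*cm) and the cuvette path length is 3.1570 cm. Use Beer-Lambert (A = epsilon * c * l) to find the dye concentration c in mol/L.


Formula: c = A / (epsilon * l)
Substituting: c = 1.3560 / (33304.7940 * 3.1570)
Result: 1.2897e-05 mol/L


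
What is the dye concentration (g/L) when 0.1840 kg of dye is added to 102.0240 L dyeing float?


Formula: Conc = dye_mass(kg) / volume(L) * 1000
Substituting: Conc = 0.1840 / 102.0240 * 1000
Result: 1.8035 g/L


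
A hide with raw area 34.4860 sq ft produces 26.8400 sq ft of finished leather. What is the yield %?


Formula: Yield = finished / raw * 100
Substituting: Yield = 26.8400 / 34.4860 * 100
Result: 77.8287 %


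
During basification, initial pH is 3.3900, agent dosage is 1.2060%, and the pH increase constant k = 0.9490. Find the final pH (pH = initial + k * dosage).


Formula: pH_final = pH_initial + k * base_pct
Substituting: pH_final = 3.3900 + 0.9490 * 1.2060
Result: 4.5345


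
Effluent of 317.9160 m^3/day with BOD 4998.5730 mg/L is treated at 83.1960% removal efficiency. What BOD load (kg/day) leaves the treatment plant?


Load_in = volume * conc / 1000 = 317.9160 * 4998.5730 / 1000 = 1589.1263 kg/day
Removed = Load_in * eff / 100 = 1589.1263 * 83.1960 / 100 = 1322.0895 kg/day
Load_out = Load_in - Removed = 1589.1263 - 1322.0895 = 267.0368 kg/day


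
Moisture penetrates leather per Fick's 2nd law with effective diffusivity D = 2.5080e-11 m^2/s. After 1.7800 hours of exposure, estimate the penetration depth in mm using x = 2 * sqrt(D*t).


t = 1.7800 hr * 3600 = 6408.0000 s
D * t = 2.5080e-11 * 6408.0000 = 1.6071e-07
x = 2 * sqrt(D*t) = 2 * sqrt(1.6071e-07) = 8.0178e-04 m = 0.8018 mm


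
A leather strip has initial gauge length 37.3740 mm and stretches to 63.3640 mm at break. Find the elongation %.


Formula: Elongation = (Lf - L0) / L0 * 100
Substituting: Elongation = (63.3640 - 37.3740) / 37.3740 * 100
Result: 69.5403 %


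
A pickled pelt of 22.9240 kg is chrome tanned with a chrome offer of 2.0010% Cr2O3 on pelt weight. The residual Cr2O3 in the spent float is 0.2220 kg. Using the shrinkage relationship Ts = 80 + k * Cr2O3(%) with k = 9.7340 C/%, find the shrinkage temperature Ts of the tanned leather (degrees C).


Offered = pelt * offer_pct / 100 = 22.9240 * 2.0010 / 100 = 0.4587 kg
Uptake = offered - residual = 0.4587 - 0.2220 = 0.2367 kg
Cr2O3% on pelt = uptake / pelt * 100 = 0.2367 / 22.9240 * 100 = 1.0326 %
Ts = 80 + k * Cr2O3% = 80 + 9.7340 * 1.0326 = 90.0512 C


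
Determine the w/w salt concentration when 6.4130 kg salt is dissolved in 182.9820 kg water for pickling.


Formula: Conc = salt / (water + salt) * 100
Substituting: Conc = 6.4130 / (182.9820 + 6.4130) * 100
Result: 3.3860 %


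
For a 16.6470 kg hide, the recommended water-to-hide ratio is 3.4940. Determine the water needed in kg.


Formula: Water = hide_weight * ratio
Substituting: Water = 16.6470 * 3.4940
Result: 58.1646 kg


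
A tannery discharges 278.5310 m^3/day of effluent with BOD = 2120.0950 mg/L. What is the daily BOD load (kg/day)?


Formula: BOD_load = volume * conc / 1000
Substituting: BOD_load = 278.5310 * 2120.0950 / 1000
Result: 590.5122 kg/day


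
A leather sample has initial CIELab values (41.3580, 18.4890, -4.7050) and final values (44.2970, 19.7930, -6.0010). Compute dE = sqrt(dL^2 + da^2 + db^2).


dL = 2.9390, da = 1.3040, db = -1.2960
dE = sqrt(2.9390^2 + 1.3040^2 + (-1.2960)^2) = 3.4667


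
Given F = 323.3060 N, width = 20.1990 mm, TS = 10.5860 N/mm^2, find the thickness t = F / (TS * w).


Formula: t = F / (TS * w)
Substituting: t = 323.3060 / (10.5860 * 20.1990)
Result: 1.5120 mm


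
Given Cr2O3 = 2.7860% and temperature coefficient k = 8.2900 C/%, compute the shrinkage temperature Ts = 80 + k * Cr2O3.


Formula: Ts = 80 + k * Cr2O3
Substituting: Ts = 80 + 8.2900 * 2.7860
Result: 103.0959 C


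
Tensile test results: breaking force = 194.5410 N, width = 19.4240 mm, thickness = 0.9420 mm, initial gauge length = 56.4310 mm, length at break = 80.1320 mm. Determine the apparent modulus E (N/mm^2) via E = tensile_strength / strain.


TS = F / (w * t) = 194.5410 / (19.4240 * 0.9420) = 10.6322 N/mm^2
strain = (Lf - L0) / L0 = (80.1320 - 56.4310) / 56.4310 = 0.4200
E = TS / strain = 10.6322 / 0.4200 = 25.3147 N/mm^2


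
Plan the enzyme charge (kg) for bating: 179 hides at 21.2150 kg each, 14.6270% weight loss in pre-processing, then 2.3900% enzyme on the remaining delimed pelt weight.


Total_raw = N * avg_wt = 179 * 21.2150 = 3797.4850 kg
Substrate = Total_raw * (1 - loss/100) = 3797.4850 * (1 - 14.6270/100) = 3242.0269 kg
Enzyme = Substrate * pct / 100 = 3242.0269 * 2.3900 / 100 = 77.4844 kg


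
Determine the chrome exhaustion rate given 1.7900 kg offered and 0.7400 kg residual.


Formula: Uptake = (offered - residual) / offered * 100
Substituting: Uptake = (1.7900 - 0.7400) / 1.7900 * 100
Result: 58.6592 %


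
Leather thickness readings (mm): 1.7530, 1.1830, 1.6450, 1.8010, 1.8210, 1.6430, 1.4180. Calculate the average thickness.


Formula: Average = sum / n
Substituting: Average = 11.2640 / 7
Result: 1.6091 mm


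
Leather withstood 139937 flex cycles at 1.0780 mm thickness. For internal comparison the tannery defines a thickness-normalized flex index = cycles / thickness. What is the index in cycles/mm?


Formula: Index = cycles / thickness
Substituting: Index = 139937 / 1.0780
Result: 129811.6883 cycles/mm


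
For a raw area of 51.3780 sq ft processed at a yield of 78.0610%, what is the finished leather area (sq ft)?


Formula: finished = raw * yield / 100
Substituting: finished = 51.3780 * 78.0610 / 100
Result: 40.1062 sq ft


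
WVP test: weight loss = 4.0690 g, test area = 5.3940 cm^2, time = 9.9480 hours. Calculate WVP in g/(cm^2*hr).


Formula: WVP = loss / (area * time)
Substituting: WVP = 4.0690 / (5.3940 * 9.9480)
Result: 0.07583 g/(cm^2*hr)


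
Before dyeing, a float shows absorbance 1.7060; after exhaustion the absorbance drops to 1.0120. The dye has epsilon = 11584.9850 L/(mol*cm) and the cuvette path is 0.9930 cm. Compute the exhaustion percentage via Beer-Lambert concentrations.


c_initial = A_i / (epsilon * l) = 1.7060 / (11584.9850 * 0.9930) = 1.4830e-04 mol/L
c_final = A_f / (epsilon * l) = 1.0120 / (11584.9850 * 0.9930) = 8.7970e-05 mol/L
Exhaustion = (c_initial - c_final) / c_initial * 100 = (1.4830e-04 - 8.7970e-05) / 1.4830e-04 * 100 = 40.6800 %


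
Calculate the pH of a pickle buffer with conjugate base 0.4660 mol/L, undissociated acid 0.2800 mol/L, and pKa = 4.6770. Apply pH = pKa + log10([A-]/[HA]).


ratio = [A-] / [HA] = 0.4660 / 0.2800 = 1.6643
log10(ratio) = 0.2212
pH = pKa + log10(ratio) = 4.6770 + 0.2212 = 4.8982


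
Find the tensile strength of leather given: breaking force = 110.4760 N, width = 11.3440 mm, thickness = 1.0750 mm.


Formula: TS = force / (width * thickness)
Substituting: TS = 110.4760 / (11.3440 * 1.0750)
Result: 9.0593 N/mm^2


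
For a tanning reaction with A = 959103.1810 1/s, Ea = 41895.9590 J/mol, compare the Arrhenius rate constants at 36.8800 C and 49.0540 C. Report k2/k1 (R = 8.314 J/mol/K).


T1 = 36.8800 + 273.15 = 310.0300 K; T2 = 49.0540 + 273.15 = 322.2040 K
k1 = A * exp(-Ea/(R*T1)) = 959103.1810 * exp(-41895.9590/(8.314*310.0300)) = 0.0837285 1/s
k2 = A * exp(-Ea/(R*T2)) = 959103.1810 * exp(-41895.9590/(8.314*322.2040)) = 0.1547 1/s
k2/k1 = 0.1547 / 0.0837285 = 1.8480
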